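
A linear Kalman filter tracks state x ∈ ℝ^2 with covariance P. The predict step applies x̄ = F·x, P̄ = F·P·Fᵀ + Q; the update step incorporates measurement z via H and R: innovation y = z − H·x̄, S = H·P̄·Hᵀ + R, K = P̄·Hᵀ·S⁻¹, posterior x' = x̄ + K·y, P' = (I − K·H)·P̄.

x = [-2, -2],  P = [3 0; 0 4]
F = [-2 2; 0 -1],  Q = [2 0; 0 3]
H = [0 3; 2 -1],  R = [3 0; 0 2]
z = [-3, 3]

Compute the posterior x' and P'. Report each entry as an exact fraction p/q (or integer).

x' = [2236/1955, -69/85]
P' = [1082/1955 12/85; 12/85 26/85]

x̄ = F·x = [0, 2]
P̄ = F·P·Fᵀ + Q = [30 -8; -8 7]
y = z − H·x̄ = [-9, 5]
S = H·P̄·Hᵀ + R = [66 -69; -69 161]
K = P̄·Hᵀ·S⁻¹ = [12/85 944/1955; 26/85 -1/85]
x' = x̄ + K·y = [2236/1955, -69/85]
P' = (I − K·H)·P̄ = [1082/1955 12/85; 12/85 26/85]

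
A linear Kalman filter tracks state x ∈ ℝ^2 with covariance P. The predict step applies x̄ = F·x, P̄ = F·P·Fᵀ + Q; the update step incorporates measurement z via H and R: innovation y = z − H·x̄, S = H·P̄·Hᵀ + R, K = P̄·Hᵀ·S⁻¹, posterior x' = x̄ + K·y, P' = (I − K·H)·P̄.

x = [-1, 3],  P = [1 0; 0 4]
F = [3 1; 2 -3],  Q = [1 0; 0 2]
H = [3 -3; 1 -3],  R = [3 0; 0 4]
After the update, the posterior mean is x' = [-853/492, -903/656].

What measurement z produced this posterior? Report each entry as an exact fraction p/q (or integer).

x̄ = F·x = [0, -11]
P̄ = F·P·Fᵀ + Q = [14 -6; -6 42]
S = H·P̄·Hᵀ + R = [615 492; 492 432]
K = P̄·Hᵀ·S⁻¹ = [53/123 -5/12; 19/164 -7/16]
x' − x̄ = [-853/492, 6313/656] = K·y
y = (KᵀK)⁻¹·Kᵀ·(x' − x̄) = [-34, -31]
z = y + H·x̄ = [-34, -31] + [33, 33] = [-1, 2]

z = [-1, 2]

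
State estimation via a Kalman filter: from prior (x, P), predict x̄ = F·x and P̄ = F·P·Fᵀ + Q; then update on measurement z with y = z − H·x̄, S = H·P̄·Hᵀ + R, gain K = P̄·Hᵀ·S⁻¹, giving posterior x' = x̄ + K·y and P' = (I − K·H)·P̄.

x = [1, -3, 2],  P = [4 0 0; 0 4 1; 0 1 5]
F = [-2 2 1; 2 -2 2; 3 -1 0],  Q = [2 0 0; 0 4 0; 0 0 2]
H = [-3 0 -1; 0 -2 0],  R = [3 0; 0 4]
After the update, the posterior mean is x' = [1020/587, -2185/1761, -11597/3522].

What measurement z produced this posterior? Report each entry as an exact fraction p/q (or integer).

z = [-2, 3]

x̄ = F·x = [-6, 12, 6]
P̄ = F·P·Fᵀ + Q = [43 -20 -33; -20 48 30; -33 30 42]
S = H·P̄·Hᵀ + R = [234 -60; -60 196]
K = P̄·Hᵀ·S⁻¹ = [-228/587 50/587; 5/1761 -287/587; 631/3522 -295/1174]
x' − x̄ = [4542/587, -23317/1761, -32729/3522] = K·y
y = (KᵀK)⁻¹·Kᵀ·(x' − x̄) = [-14, 27]
z = y + H·x̄ = [-14, 27] + [12, -24] = [-2, 3]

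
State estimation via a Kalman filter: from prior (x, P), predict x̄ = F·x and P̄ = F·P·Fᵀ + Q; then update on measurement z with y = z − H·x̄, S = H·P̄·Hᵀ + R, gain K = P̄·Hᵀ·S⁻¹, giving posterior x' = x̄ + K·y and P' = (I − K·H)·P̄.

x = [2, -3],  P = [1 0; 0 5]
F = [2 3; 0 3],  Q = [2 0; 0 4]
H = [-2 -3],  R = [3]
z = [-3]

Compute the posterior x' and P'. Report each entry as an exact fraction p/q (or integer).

x̄ = F·x = [-5, -9]
P̄ = F·P·Fᵀ + Q = [51 45; 45 49]
y = z − H·x̄ = [-40]
S = H·P̄·Hᵀ + R = [1188]
K = P̄·Hᵀ·S⁻¹ = [-79/396; -79/396]
x' = x̄ + K·y = [295/99, -101/99]
P' = (I − K·H)·P̄ = [491/132 -301/132; -301/132 227/132]

x' = [295/99, -101/99]
P' = [491/132 -301/132; -301/132 227/132]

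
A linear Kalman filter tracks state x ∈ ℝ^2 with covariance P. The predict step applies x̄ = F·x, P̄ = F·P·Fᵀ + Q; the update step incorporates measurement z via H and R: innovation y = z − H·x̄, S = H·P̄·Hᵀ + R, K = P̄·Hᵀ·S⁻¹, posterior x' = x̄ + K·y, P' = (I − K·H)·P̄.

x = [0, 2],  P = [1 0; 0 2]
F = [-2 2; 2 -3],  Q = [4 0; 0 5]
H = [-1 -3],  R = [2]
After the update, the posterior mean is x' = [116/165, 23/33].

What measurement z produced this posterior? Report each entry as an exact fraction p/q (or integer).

z = [-3]

x̄ = F·x = [4, -6]
P̄ = F·P·Fᵀ + Q = [16 -16; -16 27]
S = H·P̄·Hᵀ + R = [165]
K = P̄·Hᵀ·S⁻¹ = [32/165; -13/33]
x' − x̄ = [-544/165, 221/33] = K·y
y = (KᵀK)⁻¹·Kᵀ·(x' − x̄) = [-17]
z = y + H·x̄ = [-17] + [14] = [-3]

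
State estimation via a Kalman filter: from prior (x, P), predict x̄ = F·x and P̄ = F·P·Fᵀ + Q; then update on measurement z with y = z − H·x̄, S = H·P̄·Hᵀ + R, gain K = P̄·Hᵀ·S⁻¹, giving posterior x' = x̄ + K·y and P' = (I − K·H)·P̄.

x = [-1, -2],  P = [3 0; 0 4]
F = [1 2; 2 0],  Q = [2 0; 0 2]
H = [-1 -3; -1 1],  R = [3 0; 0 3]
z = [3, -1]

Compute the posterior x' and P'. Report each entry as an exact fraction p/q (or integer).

x' = [-673/1585, -1442/1585]
P' = [2643/1585 -498/1585; -498/1585 558/1585]

x̄ = F·x = [-5, -2]
P̄ = F·P·Fᵀ + Q = [21 6; 6 14]
y = z − H·x̄ = [-8, -4]
S = H·P̄·Hᵀ + R = [186 -9; -9 26]
K = P̄·Hᵀ·S⁻¹ = [-383/1585 -1047/1585; -392/1585 352/1585]
x' = x̄ + K·y = [-673/1585, -1442/1585]
P' = (I − K·H)·P̄ = [2643/1585 -498/1585; -498/1585 558/1585]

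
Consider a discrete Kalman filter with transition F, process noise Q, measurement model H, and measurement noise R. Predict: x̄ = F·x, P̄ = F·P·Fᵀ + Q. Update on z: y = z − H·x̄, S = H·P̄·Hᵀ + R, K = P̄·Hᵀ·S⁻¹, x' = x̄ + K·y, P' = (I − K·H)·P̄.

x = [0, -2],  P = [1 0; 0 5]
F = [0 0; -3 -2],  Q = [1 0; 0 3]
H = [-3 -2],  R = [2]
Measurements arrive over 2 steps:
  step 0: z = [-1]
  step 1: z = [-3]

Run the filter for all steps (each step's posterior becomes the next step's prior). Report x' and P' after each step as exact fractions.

step 0: x' = [-21/139, 108/139], P' = [130/139 -192/139; -192/139 352/139]
step 1: x' = [241/477, 821/1431], P' = [338/477 -1382/1431; -1382/1431 7601/4293]

step 0: x̄ = F·x = [0, 4]
step 0: P̄ = F·P·Fᵀ + Q = [1 0; 0 32]
step 0: y = z − H·x̄ = [7]
step 0: S = H·P̄·Hᵀ + R = [139]
step 0: K = P̄·Hᵀ·S⁻¹ = [-3/139; -64/139]
step 0: x' = x̄ + K·y = [-21/139, 108/139]
step 0: P' = (I − K·H)·P̄ = [130/139 -192/139; -192/139 352/139]
step 1: x̄ = F·x = [0, -153/139]
step 1: P̄ = F·P·Fᵀ + Q = [1 0; 0 691/139]
step 1: y = z − H·x̄ = [-723/139]
step 1: S = H·P̄·Hᵀ + R = [4293/139]
step 1: K = P̄·Hᵀ·S⁻¹ = [-139/1431; -1382/4293]
step 1: x' = x̄ + K·y = [241/477, 821/1431]
step 1: P' = (I − K·H)·P̄ = [338/477 -1382/1431; -1382/1431 7601/4293]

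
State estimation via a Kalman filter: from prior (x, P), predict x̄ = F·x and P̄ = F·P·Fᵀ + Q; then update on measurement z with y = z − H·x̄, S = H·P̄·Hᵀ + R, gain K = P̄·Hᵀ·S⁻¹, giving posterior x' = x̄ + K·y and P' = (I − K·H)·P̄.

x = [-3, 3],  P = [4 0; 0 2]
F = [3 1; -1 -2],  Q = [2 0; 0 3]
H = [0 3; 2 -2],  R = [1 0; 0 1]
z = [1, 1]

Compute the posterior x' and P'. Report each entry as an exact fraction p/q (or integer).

x̄ = F·x = [-6, -3]
P̄ = F·P·Fᵀ + Q = [40 -16; -16 15]
y = z − H·x̄ = [10, 7]
S = H·P̄·Hᵀ + R = [136 -186; -186 349]
K = P̄·Hᵀ·S⁻¹ = [1020/3217 1576/3217; 4173/12868 -31/6434]
x' = x̄ + K·y = [1930/3217, 673/3217]
P' = (I − K·H)·P̄ = [1128/3217 340/3217; 340/3217 1391/12868]

x' = [1930/3217, 673/3217]
P' = [1128/3217 340/3217; 340/3217 1391/12868]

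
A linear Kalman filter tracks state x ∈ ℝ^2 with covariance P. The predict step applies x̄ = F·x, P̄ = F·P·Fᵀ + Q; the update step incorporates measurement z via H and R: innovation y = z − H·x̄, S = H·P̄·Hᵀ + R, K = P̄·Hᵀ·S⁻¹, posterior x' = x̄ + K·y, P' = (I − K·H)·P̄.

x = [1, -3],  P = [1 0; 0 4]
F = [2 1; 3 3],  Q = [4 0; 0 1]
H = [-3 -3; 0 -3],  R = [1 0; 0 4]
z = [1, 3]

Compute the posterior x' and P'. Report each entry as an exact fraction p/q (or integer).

x' = [1652/2227, -2385/2227]
P' = [5154/11135 -4068/11135; -4068/11135 4196/11135]

x̄ = F·x = [-1, -6]
P̄ = F·P·Fᵀ + Q = [12 18; 18 46]
y = z − H·x̄ = [-20, -15]
S = H·P̄·Hᵀ + R = [847 576; 576 418]
K = P̄·Hᵀ·S⁻¹ = [-3258/11135 3051/11135; -384/11135 -3147/11135]
x' = x̄ + K·y = [1652/2227, -2385/2227]
P' = (I − K·H)·P̄ = [5154/11135 -4068/11135; -4068/11135 4196/11135]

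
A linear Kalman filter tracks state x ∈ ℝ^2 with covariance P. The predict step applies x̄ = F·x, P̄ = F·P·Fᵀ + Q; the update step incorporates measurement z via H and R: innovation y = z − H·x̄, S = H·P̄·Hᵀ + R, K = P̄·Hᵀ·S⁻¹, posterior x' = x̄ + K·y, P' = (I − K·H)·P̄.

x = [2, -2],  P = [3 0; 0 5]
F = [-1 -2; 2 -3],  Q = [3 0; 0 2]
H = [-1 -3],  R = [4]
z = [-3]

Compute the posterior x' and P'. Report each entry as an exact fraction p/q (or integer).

x' = [-1432/705, 407/235]
P' = [8726/705 -926/235; -926/235 398/235]

x̄ = F·x = [2, 10]
P̄ = F·P·Fᵀ + Q = [26 24; 24 59]
y = z − H·x̄ = [29]
S = H·P̄·Hᵀ + R = [705]
K = P̄·Hᵀ·S⁻¹ = [-98/705; -67/235]
x' = x̄ + K·y = [-1432/705, 407/235]
P' = (I − K·H)·P̄ = [8726/705 -926/235; -926/235 398/235]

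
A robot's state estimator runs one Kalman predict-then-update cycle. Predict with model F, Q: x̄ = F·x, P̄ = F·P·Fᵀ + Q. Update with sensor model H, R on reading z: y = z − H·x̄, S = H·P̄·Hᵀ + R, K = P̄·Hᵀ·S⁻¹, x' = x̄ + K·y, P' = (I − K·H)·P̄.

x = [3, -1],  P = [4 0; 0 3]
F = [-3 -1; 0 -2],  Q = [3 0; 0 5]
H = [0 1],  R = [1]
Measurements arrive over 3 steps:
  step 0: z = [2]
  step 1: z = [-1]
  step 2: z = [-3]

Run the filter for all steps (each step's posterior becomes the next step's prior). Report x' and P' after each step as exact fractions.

step 0: x' = [-8, 2], P' = [40 1/3; 1/3 17/18]
step 1: x' = [2041/88, -115/88], P' = [32067/88 35/88; 35/88 79/88]
step 2: x' = [-14922/211, -1019/422], P' = [1385865/422 92/211; 92/211 189/211]

step 0: x̄ = F·x = [-8, 2]
step 0: P̄ = F·P·Fᵀ + Q = [42 6; 6 17]
step 0: y = z − H·x̄ = [0]
step 0: S = H·P̄·Hᵀ + R = [18]
step 0: K = P̄·Hᵀ·S⁻¹ = [1/3; 17/18]
step 0: x' = x̄ + K·y = [-8, 2]
step 0: P' = (I − K·H)·P̄ = [40 1/3; 1/3 17/18]
step 1: x̄ = F·x = [22, -4]
step 1: P̄ = F·P·Fᵀ + Q = [6587/18 35/9; 35/9 79/9]
step 1: y = z − H·x̄ = [3]
step 1: S = H·P̄·Hᵀ + R = [88/9]
step 1: K = P̄·Hᵀ·S⁻¹ = [35/88; 79/88]
step 1: x' = x̄ + K·y = [2041/88, -115/88]
step 1: P' = (I − K·H)·P̄ = [32067/88 35/88; 35/88 79/88]
step 2: x̄ = F·x = [-751/11, 115/44]
step 2: P̄ = F·P·Fᵀ + Q = [72289/22 46/11; 46/11 189/22]
step 2: y = z − H·x̄ = [-247/44]
step 2: S = H·P̄·Hᵀ + R = [211/22]
step 2: K = P̄·Hᵀ·S⁻¹ = [92/211; 189/211]
step 2: x' = x̄ + K·y = [-14922/211, -1019/422]
step 2: P' = (I − K·H)·P̄ = [1385865/422 92/211; 92/211 189/211]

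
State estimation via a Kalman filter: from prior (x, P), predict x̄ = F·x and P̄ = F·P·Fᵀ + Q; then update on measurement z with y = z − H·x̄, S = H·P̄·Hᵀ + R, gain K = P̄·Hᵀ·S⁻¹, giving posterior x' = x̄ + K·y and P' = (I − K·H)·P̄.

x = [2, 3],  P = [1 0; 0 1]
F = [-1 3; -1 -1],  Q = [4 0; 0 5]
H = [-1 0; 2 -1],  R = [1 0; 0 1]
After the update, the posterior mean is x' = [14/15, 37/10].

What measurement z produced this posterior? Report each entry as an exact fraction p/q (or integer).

z = [-3, -3]

x̄ = F·x = [7, -5]
P̄ = F·P·Fᵀ + Q = [14 -2; -2 7]
S = H·P̄·Hᵀ + R = [15 -30; -30 72]
K = P̄·Hᵀ·S⁻¹ = [-3/5 1/6; -31/30 -7/12]
x' − x̄ = [-91/15, 87/10] = K·y
y = (KᵀK)⁻¹·Kᵀ·(x' − x̄) = [4, -22]
z = y + H·x̄ = [4, -22] + [-7, 19] = [-3, -3]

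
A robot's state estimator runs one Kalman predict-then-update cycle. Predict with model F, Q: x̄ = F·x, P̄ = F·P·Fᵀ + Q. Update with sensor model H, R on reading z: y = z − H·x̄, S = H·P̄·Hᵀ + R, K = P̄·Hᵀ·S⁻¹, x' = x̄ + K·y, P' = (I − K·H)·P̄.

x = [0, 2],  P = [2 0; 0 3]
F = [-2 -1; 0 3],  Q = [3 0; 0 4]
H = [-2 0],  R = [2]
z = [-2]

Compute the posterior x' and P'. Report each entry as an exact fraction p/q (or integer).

x' = [26/29, 120/29]
P' = [14/29 -9/29; -9/29 737/29]

x̄ = F·x = [-2, 6]
P̄ = F·P·Fᵀ + Q = [14 -9; -9 31]
y = z − H·x̄ = [-6]
S = H·P̄·Hᵀ + R = [58]
K = P̄·Hᵀ·S⁻¹ = [-14/29; 9/29]
x' = x̄ + K·y = [26/29, 120/29]
P' = (I − K·H)·P̄ = [14/29 -9/29; -9/29 737/29]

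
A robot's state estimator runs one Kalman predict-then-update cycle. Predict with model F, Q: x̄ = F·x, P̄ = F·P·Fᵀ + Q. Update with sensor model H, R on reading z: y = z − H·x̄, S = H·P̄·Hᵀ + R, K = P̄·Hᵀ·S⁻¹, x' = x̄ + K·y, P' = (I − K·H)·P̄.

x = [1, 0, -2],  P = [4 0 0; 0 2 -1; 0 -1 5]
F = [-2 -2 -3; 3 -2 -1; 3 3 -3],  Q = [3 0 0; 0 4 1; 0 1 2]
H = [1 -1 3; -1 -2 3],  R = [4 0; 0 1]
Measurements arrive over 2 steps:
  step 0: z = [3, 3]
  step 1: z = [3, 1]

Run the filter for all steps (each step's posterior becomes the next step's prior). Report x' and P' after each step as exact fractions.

step 0: x̄ = F·x = [4, 5, 9]
step 0: P̄ = F·P·Fᵀ + Q = [60 -9 12; -9 49 37; 12 37 119]
step 0: y = z − H·x̄ = [-23, -10]
step 0: S = H·P̄·Hᵀ + R = [1052 785; 785 776]
step 0: K = P̄·Hᵀ·S⁻¹ = [28730/66709 -29579/66709; 23858/200127 -18461/200127; 2363/10533 1288/10533]
step 0: x' = x̄ + K·y = [-98164/66709, 636511/200127, 27568/10533]
step 0: P' = (I − K·H)·P̄ = [808416/66709 -1472333/66709 -37997/3511; -1472333/66709 8947891/200127 236146/10533; -37997/3511 236146/10533 119863/10533]
step 1: x̄ = F·x = [-118706/10533, -893430/66709, -9567/3511]
step 1: P̄ = F·P·Fᵀ + Q = [3110782/10533 1543180/3511 -29844/3511; 1543180/3511 48214253/66709 24061/3511; -29844/3511 24061/3511 34598/3511]
step 1: y = z − H·x̄ = [1811462/200127, -5779910/200127]
step 1: S = H·P̄·Hᵀ + R = [27938869/200127 147624881/200127; 147624881/200127 1001218759/200127]
step 1: K = P̄·Hᵀ·S⁻¹ = [3618081482/15439731415 -4236509108/15439731415; 59778717/150631526 -64951161/150631526; 2126204121/6175892566 -283431351/6175892566]
step 1: x' = x̄ + K·y = [-18899638298/15439731415, 199779556/75315763, 5301418877/3087946283]
step 1: P' = (I − K·H)·P̄ = [90523929718/15439731415 -791897680/75315763 -15892708546/3087946283; -791897680/75315763 3471656749/150631526 1764855659/150631526; -15892708546/3087946283 1764855659/150631526 37549771865/6175892566]

step 0: x' = [-98164/66709, 636511/200127, 27568/10533], P' = [808416/66709 -1472333/66709 -37997/3511; -1472333/66709 8947891/200127 236146/10533; -37997/3511 236146/10533 119863/10533]
step 1: x' = [-18899638298/15439731415, 199779556/75315763, 5301418877/3087946283], P' = [90523929718/15439731415 -791897680/75315763 -15892708546/3087946283; -791897680/75315763 3471656749/150631526 1764855659/150631526; -15892708546/3087946283 1764855659/150631526 37549771865/6175892566]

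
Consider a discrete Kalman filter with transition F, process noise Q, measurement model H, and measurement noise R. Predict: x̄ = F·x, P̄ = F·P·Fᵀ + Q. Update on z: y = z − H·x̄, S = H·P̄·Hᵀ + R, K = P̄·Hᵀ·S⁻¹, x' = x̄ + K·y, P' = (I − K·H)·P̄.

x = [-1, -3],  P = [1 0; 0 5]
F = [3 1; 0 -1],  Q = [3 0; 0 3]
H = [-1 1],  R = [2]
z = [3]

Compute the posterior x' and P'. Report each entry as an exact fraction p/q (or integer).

x̄ = F·x = [-6, 3]
P̄ = F·P·Fᵀ + Q = [17 -5; -5 8]
y = z − H·x̄ = [-6]
S = H·P̄·Hᵀ + R = [37]
K = P̄·Hᵀ·S⁻¹ = [-22/37; 13/37]
x' = x̄ + K·y = [-90/37, 33/37]
P' = (I − K·H)·P̄ = [145/37 101/37; 101/37 127/37]

x' = [-90/37, 33/37]
P' = [145/37 101/37; 101/37 127/37]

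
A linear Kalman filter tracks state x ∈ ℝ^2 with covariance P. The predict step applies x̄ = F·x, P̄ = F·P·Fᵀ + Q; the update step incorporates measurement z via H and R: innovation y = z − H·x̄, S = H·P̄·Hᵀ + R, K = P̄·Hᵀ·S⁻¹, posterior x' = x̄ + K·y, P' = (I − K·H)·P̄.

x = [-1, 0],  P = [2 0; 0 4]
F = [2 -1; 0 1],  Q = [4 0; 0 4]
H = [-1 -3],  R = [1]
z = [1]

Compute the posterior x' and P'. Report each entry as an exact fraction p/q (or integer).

x' = [-126/65, 4/13]
P' = [1024/65 -68/13; -68/13 24/13]

x̄ = F·x = [-2, 0]
P̄ = F·P·Fᵀ + Q = [16 -4; -4 8]
y = z − H·x̄ = [-1]
S = H·P̄·Hᵀ + R = [65]
K = P̄·Hᵀ·S⁻¹ = [-4/65; -4/13]
x' = x̄ + K·y = [-126/65, 4/13]
P' = (I − K·H)·P̄ = [1024/65 -68/13; -68/13 24/13]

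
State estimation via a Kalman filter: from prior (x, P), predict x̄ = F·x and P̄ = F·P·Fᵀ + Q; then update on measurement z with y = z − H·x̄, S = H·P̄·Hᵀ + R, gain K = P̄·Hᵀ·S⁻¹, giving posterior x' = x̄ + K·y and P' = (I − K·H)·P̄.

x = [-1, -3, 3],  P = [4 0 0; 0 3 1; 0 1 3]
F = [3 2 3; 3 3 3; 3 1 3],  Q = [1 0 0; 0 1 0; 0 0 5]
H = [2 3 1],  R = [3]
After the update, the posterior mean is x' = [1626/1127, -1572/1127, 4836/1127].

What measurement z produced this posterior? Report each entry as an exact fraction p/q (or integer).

z = [3]

x̄ = F·x = [0, -3, 3]
P̄ = F·P·Fᵀ + Q = [88 96 78; 96 109 84; 78 84 77]
S = H·P̄·Hᵀ + R = [3381]
K = P̄·Hᵀ·S⁻¹ = [542/3381; 201/1127; 485/3381]
x' − x̄ = [1626/1127, 1809/1127, 1455/1127] = K·y
y = (KᵀK)⁻¹·Kᵀ·(x' − x̄) = [9]
z = y + H·x̄ = [9] + [-6] = [3]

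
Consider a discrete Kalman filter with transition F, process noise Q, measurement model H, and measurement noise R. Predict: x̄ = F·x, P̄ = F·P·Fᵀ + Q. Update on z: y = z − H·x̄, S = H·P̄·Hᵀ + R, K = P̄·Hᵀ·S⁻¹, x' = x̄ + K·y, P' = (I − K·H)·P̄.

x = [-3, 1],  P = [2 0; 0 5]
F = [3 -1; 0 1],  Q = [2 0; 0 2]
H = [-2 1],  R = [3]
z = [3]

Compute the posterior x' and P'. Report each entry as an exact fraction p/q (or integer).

x' = [-31/13, -88/65]
P' = [45/26 57/26; 57/26 621/130]

x̄ = F·x = [-10, 1]
P̄ = F·P·Fᵀ + Q = [25 -5; -5 7]
y = z − H·x̄ = [-18]
S = H·P̄·Hᵀ + R = [130]
K = P̄·Hᵀ·S⁻¹ = [-11/26; 17/130]
x' = x̄ + K·y = [-31/13, -88/65]
P' = (I − K·H)·P̄ = [45/26 57/26; 57/26 621/130]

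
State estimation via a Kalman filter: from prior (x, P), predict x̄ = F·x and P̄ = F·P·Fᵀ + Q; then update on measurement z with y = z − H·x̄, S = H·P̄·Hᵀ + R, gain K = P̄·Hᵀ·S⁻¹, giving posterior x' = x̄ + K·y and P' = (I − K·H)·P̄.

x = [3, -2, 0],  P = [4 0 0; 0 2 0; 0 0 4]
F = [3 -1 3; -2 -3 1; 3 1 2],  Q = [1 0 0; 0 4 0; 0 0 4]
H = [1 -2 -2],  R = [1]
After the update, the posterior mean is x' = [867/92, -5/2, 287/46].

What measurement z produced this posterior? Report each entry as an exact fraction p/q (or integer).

z = [2]

x̄ = F·x = [11, 0, 7]
P̄ = F·P·Fᵀ + Q = [75 -6 58; -6 42 -22; 58 -22 58]
S = H·P̄·Hᵀ + R = [92]
K = P̄·Hᵀ·S⁻¹ = [-29/92; -1/2; -7/46]
x' − x̄ = [-145/92, -5/2, -35/46] = K·y
y = (KᵀK)⁻¹·Kᵀ·(x' − x̄) = [5]
z = y + H·x̄ = [5] + [-3] = [2]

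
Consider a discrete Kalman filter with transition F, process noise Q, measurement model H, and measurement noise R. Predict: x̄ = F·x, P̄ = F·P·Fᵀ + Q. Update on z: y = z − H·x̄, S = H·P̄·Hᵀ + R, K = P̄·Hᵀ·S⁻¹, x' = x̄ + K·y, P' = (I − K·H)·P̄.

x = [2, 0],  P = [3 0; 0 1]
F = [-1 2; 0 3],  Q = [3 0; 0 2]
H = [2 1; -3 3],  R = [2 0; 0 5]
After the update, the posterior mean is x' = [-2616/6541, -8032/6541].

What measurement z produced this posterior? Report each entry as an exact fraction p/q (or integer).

z = [-2, -3]

x̄ = F·x = [-2, 0]
P̄ = F·P·Fᵀ + Q = [10 6; 6 11]
S = H·P̄·Hᵀ + R = [77 -9; -9 86]
K = P̄·Hᵀ·S⁻¹ = [2128/6541 -690/6541; 2113/6541 1362/6541]
x' − x̄ = [10466/6541, -8032/6541] = K·y
y = (KᵀK)⁻¹·Kᵀ·(x' − x̄) = [2, -9]
z = y + H·x̄ = [2, -9] + [-4, 6] = [-2, -3]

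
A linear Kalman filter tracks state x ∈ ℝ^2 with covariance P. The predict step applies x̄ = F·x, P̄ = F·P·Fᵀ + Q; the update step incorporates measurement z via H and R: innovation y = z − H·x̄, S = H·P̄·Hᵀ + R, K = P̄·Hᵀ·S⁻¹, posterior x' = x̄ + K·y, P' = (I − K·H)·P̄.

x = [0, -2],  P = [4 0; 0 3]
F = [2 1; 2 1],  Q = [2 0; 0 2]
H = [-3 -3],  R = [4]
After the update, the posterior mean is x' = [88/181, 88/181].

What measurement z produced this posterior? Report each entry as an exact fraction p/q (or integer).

z = [-3]

x̄ = F·x = [-2, -2]
P̄ = F·P·Fᵀ + Q = [21 19; 19 21]
S = H·P̄·Hᵀ + R = [724]
K = P̄·Hᵀ·S⁻¹ = [-30/181; -30/181]
x' − x̄ = [450/181, 450/181] = K·y
y = (KᵀK)⁻¹·Kᵀ·(x' − x̄) = [-15]
z = y + H·x̄ = [-15] + [12] = [-3]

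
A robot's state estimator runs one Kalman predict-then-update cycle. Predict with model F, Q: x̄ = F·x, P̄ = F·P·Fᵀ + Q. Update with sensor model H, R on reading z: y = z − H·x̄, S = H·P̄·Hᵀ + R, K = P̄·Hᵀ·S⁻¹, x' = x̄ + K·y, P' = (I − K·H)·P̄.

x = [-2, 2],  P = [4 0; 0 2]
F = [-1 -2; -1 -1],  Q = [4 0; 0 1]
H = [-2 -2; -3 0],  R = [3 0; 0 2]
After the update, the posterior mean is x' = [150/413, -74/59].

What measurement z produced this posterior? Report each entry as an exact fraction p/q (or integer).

z = [3, -2]

x̄ = F·x = [-2, 0]
P̄ = F·P·Fᵀ + Q = [16 8; 8 7]
S = H·P̄·Hᵀ + R = [159 144; 144 146]
K = P̄·Hᵀ·S⁻¹ = [-16/413 -120/413; -22/59 12/59]
x' − x̄ = [976/413, -74/59] = K·y
y = (KᵀK)⁻¹·Kᵀ·(x' − x̄) = [-1, -8]
z = y + H·x̄ = [-1, -8] + [4, 6] = [3, -2]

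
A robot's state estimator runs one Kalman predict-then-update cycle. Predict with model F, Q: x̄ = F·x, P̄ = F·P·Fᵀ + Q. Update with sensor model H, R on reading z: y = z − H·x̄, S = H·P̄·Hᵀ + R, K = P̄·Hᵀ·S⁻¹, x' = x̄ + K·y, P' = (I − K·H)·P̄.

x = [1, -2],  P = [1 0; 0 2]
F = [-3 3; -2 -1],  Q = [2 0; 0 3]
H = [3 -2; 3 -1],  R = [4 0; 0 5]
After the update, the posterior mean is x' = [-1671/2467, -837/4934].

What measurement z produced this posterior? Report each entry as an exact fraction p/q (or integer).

z = [-2, -1]

x̄ = F·x = [-9, 0]
P̄ = F·P·Fᵀ + Q = [29 0; 0 9]
S = H·P̄·Hᵀ + R = [301 279; 279 275]
K = P̄·Hᵀ·S⁻¹ = [-174/2467 957/2467; -2439/4934 2313/4934]
x' − x̄ = [20532/2467, -837/4934] = K·y
y = (KᵀK)⁻¹·Kᵀ·(x' − x̄) = [25, 26]
z = y + H·x̄ = [25, 26] + [-27, -27] = [-2, -1]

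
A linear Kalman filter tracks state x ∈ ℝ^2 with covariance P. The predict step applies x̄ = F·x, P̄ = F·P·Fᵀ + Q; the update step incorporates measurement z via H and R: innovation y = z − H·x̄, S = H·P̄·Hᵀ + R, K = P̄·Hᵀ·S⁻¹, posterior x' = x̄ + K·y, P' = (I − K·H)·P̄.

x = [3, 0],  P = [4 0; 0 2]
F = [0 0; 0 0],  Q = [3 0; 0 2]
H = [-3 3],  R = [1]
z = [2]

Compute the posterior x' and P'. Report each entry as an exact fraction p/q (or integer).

x̄ = F·x = [0, 0]
P̄ = F·P·Fᵀ + Q = [3 0; 0 2]
y = z − H·x̄ = [2]
S = H·P̄·Hᵀ + R = [46]
K = P̄·Hᵀ·S⁻¹ = [-9/46; 3/23]
x' = x̄ + K·y = [-9/23, 6/23]
P' = (I − K·H)·P̄ = [57/46 27/23; 27/23 28/23]

x' = [-9/23, 6/23]
P' = [57/46 27/23; 27/23 28/23]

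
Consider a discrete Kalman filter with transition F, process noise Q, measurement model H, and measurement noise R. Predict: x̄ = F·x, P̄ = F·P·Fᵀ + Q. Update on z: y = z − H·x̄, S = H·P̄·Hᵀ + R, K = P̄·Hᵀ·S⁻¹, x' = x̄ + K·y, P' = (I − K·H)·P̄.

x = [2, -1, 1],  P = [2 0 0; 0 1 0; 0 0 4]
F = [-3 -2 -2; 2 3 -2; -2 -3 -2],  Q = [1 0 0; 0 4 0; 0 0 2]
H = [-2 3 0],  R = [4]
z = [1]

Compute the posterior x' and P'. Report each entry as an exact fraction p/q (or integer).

x' = [-2430/517, -1437/517, -983/517]
P' = [13107/517 8626/517 11614/517; 8626/517 5904/517 7648/517; 11614/517 7648/517 13054/517]

x̄ = F·x = [-6, -1, -3]
P̄ = F·P·Fᵀ + Q = [39 -2 34; -2 37 -1; 34 -1 35]
y = z − H·x̄ = [-8]
S = H·P̄·Hᵀ + R = [517]
K = P̄·Hᵀ·S⁻¹ = [-84/517; 115/517; -71/517]
x' = x̄ + K·y = [-2430/517, -1437/517, -983/517]
P' = (I − K·H)·P̄ = [13107/517 8626/517 11614/517; 8626/517 5904/517 7648/517; 11614/517 7648/517 13054/517]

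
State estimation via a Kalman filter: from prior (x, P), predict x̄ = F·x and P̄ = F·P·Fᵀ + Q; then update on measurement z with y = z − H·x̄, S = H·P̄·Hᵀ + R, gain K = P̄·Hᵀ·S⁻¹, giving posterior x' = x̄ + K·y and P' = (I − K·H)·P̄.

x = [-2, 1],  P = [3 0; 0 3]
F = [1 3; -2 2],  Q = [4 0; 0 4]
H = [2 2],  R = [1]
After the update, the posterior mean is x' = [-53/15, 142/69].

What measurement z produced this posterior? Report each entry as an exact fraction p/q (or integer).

x̄ = F·x = [1, 6]
P̄ = F·P·Fᵀ + Q = [34 12; 12 28]
S = H·P̄·Hᵀ + R = [345]
K = P̄·Hᵀ·S⁻¹ = [4/15; 16/69]
x' − x̄ = [-68/15, -272/69] = K·y
y = (KᵀK)⁻¹·Kᵀ·(x' − x̄) = [-17]
z = y + H·x̄ = [-17] + [14] = [-3]

z = [-3]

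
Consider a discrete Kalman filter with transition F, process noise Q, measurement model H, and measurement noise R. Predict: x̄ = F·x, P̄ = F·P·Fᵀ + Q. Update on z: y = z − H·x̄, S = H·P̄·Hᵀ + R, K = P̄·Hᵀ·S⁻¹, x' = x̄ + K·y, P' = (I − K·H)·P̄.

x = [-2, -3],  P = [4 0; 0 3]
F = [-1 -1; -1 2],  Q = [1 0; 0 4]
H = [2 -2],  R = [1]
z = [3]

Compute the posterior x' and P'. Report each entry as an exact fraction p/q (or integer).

x' = [115/43, 48/43]
P' = [632/129 622/129; 622/129 644/129]

x̄ = F·x = [5, -4]
P̄ = F·P·Fᵀ + Q = [8 -2; -2 20]
y = z − H·x̄ = [-15]
S = H·P̄·Hᵀ + R = [129]
K = P̄·Hᵀ·S⁻¹ = [20/129; -44/129]
x' = x̄ + K·y = [115/43, 48/43]
P' = (I − K·H)·P̄ = [632/129 622/129; 622/129 644/129]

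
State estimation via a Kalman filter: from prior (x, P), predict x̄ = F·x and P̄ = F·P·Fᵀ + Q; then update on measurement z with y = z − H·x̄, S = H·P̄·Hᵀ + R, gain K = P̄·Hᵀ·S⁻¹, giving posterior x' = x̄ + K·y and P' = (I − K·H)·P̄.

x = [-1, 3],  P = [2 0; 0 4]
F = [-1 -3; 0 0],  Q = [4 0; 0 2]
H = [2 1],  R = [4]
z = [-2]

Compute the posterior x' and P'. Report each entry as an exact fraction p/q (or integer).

x' = [-36/29, 14/87]
P' = [42/29 -28/29; -28/29 172/87]

x̄ = F·x = [-8, 0]
P̄ = F·P·Fᵀ + Q = [42 0; 0 2]
y = z − H·x̄ = [14]
S = H·P̄·Hᵀ + R = [174]
K = P̄·Hᵀ·S⁻¹ = [14/29; 1/87]
x' = x̄ + K·y = [-36/29, 14/87]
P' = (I − K·H)·P̄ = [42/29 -28/29; -28/29 172/87]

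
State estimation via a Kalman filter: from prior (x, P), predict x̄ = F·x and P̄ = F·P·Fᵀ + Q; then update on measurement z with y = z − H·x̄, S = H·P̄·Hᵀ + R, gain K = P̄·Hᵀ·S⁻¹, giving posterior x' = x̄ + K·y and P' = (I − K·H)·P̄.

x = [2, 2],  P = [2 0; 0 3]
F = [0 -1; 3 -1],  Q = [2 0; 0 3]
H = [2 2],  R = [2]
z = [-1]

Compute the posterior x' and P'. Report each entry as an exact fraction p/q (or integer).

x' = [-182/71, 149/71]
P' = [227/71 -219/71; -219/71 246/71]

x̄ = F·x = [-2, 4]
P̄ = F·P·Fᵀ + Q = [5 3; 3 24]
y = z − H·x̄ = [-5]
S = H·P̄·Hᵀ + R = [142]
K = P̄·Hᵀ·S⁻¹ = [8/71; 27/71]
x' = x̄ + K·y = [-182/71, 149/71]
P' = (I − K·H)·P̄ = [227/71 -219/71; -219/71 246/71]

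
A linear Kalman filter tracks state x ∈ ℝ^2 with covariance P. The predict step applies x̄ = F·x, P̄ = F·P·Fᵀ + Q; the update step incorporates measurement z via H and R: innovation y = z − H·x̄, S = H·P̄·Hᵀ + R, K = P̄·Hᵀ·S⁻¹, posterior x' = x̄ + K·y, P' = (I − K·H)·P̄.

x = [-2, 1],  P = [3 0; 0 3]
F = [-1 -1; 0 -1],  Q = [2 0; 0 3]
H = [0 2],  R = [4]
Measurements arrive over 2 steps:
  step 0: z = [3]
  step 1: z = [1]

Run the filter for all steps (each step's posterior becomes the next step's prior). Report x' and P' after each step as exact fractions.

step 0: x' = [29/14, 8/7], P' = [47/7 3/7; 3/7 6/7]
step 1: x' = [-189/68, 11/68], P' = [343/34 9/34; 9/34 27/34]

step 0: x̄ = F·x = [1, -1]
step 0: P̄ = F·P·Fᵀ + Q = [8 3; 3 6]
step 0: y = z − H·x̄ = [5]
step 0: S = H·P̄·Hᵀ + R = [28]
step 0: K = P̄·Hᵀ·S⁻¹ = [3/14; 3/7]
step 0: x' = x̄ + K·y = [29/14, 8/7]
step 0: P' = (I − K·H)·P̄ = [47/7 3/7; 3/7 6/7]
step 1: x̄ = F·x = [-45/14, -8/7]
step 1: P̄ = F·P·Fᵀ + Q = [73/7 9/7; 9/7 27/7]
step 1: y = z − H·x̄ = [23/7]
step 1: S = H·P̄·Hᵀ + R = [136/7]
step 1: K = P̄·Hᵀ·S⁻¹ = [9/68; 27/68]
step 1: x' = x̄ + K·y = [-189/68, 11/68]
step 1: P' = (I − K·H)·P̄ = [343/34 9/34; 9/34 27/34]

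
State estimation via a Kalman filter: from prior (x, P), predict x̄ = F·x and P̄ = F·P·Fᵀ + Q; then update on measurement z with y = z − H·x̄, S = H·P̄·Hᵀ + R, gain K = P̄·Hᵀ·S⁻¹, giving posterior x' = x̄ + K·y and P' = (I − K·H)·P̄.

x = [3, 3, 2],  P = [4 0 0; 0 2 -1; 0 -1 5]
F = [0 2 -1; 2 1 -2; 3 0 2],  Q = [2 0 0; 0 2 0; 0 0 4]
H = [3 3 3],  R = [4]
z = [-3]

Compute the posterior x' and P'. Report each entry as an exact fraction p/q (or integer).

x' = [-20/1237, -7270/1237, 6145/1237]
P' = [18319/1237 9463/1237 -27686/1237; 9463/1237 16403/1237 -25606/1237; -27686/1237 -25606/1237 53484/1237]

x̄ = F·x = [4, 5, 13]
P̄ = F·P·Fᵀ + Q = [19 19 -14; 19 44 2; -14 2 60]
y = z − H·x̄ = [-69]
S = H·P̄·Hᵀ + R = [1237]
K = P̄·Hᵀ·S⁻¹ = [72/1237; 195/1237; 144/1237]
x' = x̄ + K·y = [-20/1237, -7270/1237, 6145/1237]
P' = (I − K·H)·P̄ = [18319/1237 9463/1237 -27686/1237; 9463/1237 16403/1237 -25606/1237; -27686/1237 -25606/1237 53484/1237]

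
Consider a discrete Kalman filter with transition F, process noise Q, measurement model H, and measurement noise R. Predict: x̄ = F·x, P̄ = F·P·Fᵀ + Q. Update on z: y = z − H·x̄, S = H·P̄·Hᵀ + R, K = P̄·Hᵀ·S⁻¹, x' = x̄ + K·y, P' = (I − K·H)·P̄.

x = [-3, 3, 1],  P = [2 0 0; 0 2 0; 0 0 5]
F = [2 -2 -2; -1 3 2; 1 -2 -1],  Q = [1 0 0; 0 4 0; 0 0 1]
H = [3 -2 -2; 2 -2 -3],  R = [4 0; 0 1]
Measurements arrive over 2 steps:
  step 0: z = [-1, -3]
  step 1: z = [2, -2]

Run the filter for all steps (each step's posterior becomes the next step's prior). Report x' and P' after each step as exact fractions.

step 0: x̄ = F·x = [-14, 14, -10]
step 0: P̄ = F·P·Fᵀ + Q = [37 -36 22; -36 44 -24; 22 -24 16]
step 0: y = z − H·x̄ = [49, 23]
step 0: S = H·P̄·Hᵀ + R = [553 328; 328 205]
step 0: K = P̄·Hᵀ·S⁻¹ = [55/141 -1352/5781; -12/47 -40/1927; 58/141 -2564/5781]
step 0: x' = x̄ + K·y = [-1535/5781, 1950/1927, -260/5781]
step 0: P' = (I − K·H)·P̄ = [8612/5781 2216/1927 1760/5781; 2216/1927 8452/1927 -4144/1927; 1760/5781 -4144/1927 10316/5781]
step 1: x̄ = F·x = [-4750/1927, 395/123, -4325/1927]
step 1: P̄ = F·P·Fᵀ + Q = [5399/1927 -160/41 5920/1927; -160/41 2236/123 -396/41; 5920/1927 -396/41 15431/1927]
step 1: y = z − H·x̄ = [65492/5781, 15143/5781]
step 1: S = H·P̄·Hᵀ + R = [385349/5781 231668/5781; 231668/5781 204902/5781]
step 1: K = P̄·Hᵀ·S⁻¹ = [77955/312461 -51183/312461; -1186088/2187227 403846/2187227; 1115904/2187227 -2345871/4374454]
step 1: x' = x̄ + K·y = [-21139/312461, -5355123/2187227, 9320793/4374454]
step 1: P' = (I − K·H)·P̄ = [305314/312461 244372/312461 57689/312461; 244372/312461 11796884/2187227 -6858802/2187227; 57689/312461 -6858802/2187227 10465457/4374454]

step 0: x' = [-1535/5781, 1950/1927, -260/5781], P' = [8612/5781 2216/1927 1760/5781; 2216/1927 8452/1927 -4144/1927; 1760/5781 -4144/1927 10316/5781]
step 1: x' = [-21139/312461, -5355123/2187227, 9320793/4374454], P' = [305314/312461 244372/312461 57689/312461; 244372/312461 11796884/2187227 -6858802/2187227; 57689/312461 -6858802/2187227 10465457/4374454]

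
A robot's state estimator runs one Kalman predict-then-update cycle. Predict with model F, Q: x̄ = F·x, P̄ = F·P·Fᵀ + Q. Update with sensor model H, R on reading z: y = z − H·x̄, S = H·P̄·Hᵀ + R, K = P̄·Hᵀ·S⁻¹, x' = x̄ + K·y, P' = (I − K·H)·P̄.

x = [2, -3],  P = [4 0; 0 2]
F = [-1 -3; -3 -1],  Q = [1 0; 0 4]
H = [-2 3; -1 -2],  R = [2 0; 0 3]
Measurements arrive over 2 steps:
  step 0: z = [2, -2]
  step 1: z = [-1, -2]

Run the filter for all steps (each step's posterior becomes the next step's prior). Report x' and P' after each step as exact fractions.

step 0: x' = [4691/8188, 7509/8188], P' = [1413/2047 1137/4094; 1137/4094 1155/4094]
step 1: x' = [5692303/9330238, 1116211/4665119], P' = [5771947/9330238 1195364/4665119; 1195364/4665119 1274786/4665119]

step 0: x̄ = F·x = [7, -3]
step 0: P̄ = F·P·Fᵀ + Q = [23 18; 18 42]
step 0: y = z − H·x̄ = [25, -1]
step 0: S = H·P̄·Hᵀ + R = [256 -188; -188 266]
step 0: K = P̄·Hᵀ·S⁻¹ = [-2241/8188 -850/2047; 1191/8188 -1149/4094]
step 0: x' = x̄ + K·y = [4691/8188, 7509/8188]
step 0: P' = (I − K·H)·P̄ = [1413/2047 1137/4094; 1137/4094 1155/4094]
step 1: x̄ = F·x = [-13609/4094, -10791/4094]
step 1: P̄ = F·P·Fᵀ + Q = [24137/4094 23313/4094; 23313/4094 49787/4094]
step 1: y = z − H·x̄ = [1061/4094, -43379/4094]
step 1: S = H·P̄·Hᵀ + R = [273063/4094 -227135/4094; -227135/4094 328819/4094]
step 1: K = P̄·Hᵀ·S⁻¹ = [-2185855/9330238 -3517801/9330238; 716815/4665119 -1248312/4665119]
step 1: x' = x̄ + K·y = [5692303/9330238, 1116211/4665119]
step 1: P' = (I − K·H)·P̄ = [5771947/9330238 1195364/4665119; 1195364/4665119 1274786/4665119]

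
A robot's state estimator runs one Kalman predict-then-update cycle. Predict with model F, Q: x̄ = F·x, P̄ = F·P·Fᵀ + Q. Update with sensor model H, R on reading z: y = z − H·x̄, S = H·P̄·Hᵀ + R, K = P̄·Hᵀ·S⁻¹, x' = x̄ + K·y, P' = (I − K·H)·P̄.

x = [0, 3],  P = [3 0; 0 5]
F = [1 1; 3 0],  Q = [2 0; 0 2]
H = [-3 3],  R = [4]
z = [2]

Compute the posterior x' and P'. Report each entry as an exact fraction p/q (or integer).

x̄ = F·x = [3, 0]
P̄ = F·P·Fᵀ + Q = [10 9; 9 29]
y = z − H·x̄ = [11]
S = H·P̄·Hᵀ + R = [193]
K = P̄·Hᵀ·S⁻¹ = [-3/193; 60/193]
x' = x̄ + K·y = [546/193, 660/193]
P' = (I − K·H)·P̄ = [1921/193 1917/193; 1917/193 1997/193]

x' = [546/193, 660/193]
P' = [1921/193 1917/193; 1917/193 1997/193]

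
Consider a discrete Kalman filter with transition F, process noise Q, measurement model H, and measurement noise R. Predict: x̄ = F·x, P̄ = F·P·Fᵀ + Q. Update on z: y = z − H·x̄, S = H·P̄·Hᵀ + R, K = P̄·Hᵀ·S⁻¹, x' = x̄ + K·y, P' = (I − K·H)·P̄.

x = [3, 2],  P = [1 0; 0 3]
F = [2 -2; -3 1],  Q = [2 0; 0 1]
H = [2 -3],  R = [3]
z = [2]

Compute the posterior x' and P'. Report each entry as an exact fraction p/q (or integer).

x̄ = F·x = [2, -7]
P̄ = F·P·Fᵀ + Q = [18 -12; -12 13]
y = z − H·x̄ = [-23]
S = H·P̄·Hᵀ + R = [336]
K = P̄·Hᵀ·S⁻¹ = [3/14; -3/16]
x' = x̄ + K·y = [-41/14, -43/16]
P' = (I − K·H)·P̄ = [18/7 3/2; 3/2 19/16]

x' = [-41/14, -43/16]
P' = [18/7 3/2; 3/2 19/16]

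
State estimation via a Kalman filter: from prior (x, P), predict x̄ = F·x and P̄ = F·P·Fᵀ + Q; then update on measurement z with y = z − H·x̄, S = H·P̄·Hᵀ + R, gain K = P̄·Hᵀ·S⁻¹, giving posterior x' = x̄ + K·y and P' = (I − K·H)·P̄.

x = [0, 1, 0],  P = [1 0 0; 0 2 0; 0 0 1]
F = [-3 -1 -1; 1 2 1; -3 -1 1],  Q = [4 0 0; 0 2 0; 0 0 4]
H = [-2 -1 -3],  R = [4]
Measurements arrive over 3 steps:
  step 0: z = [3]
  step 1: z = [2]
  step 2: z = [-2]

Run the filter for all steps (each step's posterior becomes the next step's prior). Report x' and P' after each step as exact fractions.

step 0: x̄ = F·x = [-1, 2, -1]
step 0: P̄ = F·P·Fᵀ + Q = [16 -8 10; -8 12 -6; 10 -6 16]
step 0: y = z − H·x̄ = [0]
step 0: S = H·P̄·Hᵀ + R = [276]
step 0: K = P̄·Hᵀ·S⁻¹ = [-9/46; 11/138; -31/138]
step 0: x' = x̄ + K·y = [-1, 2, -1]
step 0: P' = (I − K·H)·P̄ = [125/23 -85/23 -49/23; -85/23 707/69 -73/69; -49/23 -73/69 143/69]
step 1: x̄ = F·x = [2, 2, 0]
step 1: P̄ = F·P·Fᵀ + Q = [1943/69 -30/23 803/23; -30/23 626/23 -130/23; 803/23 -130/23 1333/23]
step 1: y = z − H·x̄ = [8]
step 1: S = H·P̄·Hᵀ + R = [72125/69]
step 1: K = P̄·Hᵀ·S⁻¹ = [-11023/72125; -528/72125; -657/2885]
step 1: x' = x̄ + K·y = [56066/72125, 140026/72125, -5256/2885]
step 1: P' = (I − K·H)·P̄ = [270034/72125 -178426/72125 -4234/2885; -178426/72125 1959014/72125 -21334/2885; -4234/2885 -21334/2885 2162/577]
step 2: x̄ = F·x = [-176824/72125, 204718/72125, -439624/72125]
step 2: P̄ = F·P·Fᵀ + Q = [2175714/72125 -1725948/72125 3048514/72125; -1725948/72125 5461786/72125 -3530548/72125; 3048514/72125 -3530548/72125 5579314/72125]
step 2: y = z − H·x̄ = [-1612052/72125]
step 2: S = H·P̄·Hᵀ + R = [73162056/72125]
step 2: K = P̄·Hᵀ·S⁻¹ = [-1961837/12193676; 4290877/36581028; -9652211/36581028]
step 2: x' = x̄ + K·y = [3488557/3048419, 1981553/9145257, -1809469/9145257]
step 2: P' = (I − K·H)·P̄ = [23827557/6096838 -29183003/6096838 -4849479/6096838; -29183003/6096838 1129805863/18290514 -321096533/18290514; -4849479/6096838 -321096533/18290514 123165943/18290514]

step 0: x' = [-1, 2, -1], P' = [125/23 -85/23 -49/23; -85/23 707/69 -73/69; -49/23 -73/69 143/69]
step 1: x' = [56066/72125, 140026/72125, -5256/2885], P' = [270034/72125 -178426/72125 -4234/2885; -178426/72125 1959014/72125 -21334/2885; -4234/2885 -21334/2885 2162/577]
step 2: x' = [3488557/3048419, 1981553/9145257, -1809469/9145257], P' = [23827557/6096838 -29183003/6096838 -4849479/6096838; -29183003/6096838 1129805863/18290514 -321096533/18290514; -4849479/6096838 -321096533/18290514 123165943/18290514]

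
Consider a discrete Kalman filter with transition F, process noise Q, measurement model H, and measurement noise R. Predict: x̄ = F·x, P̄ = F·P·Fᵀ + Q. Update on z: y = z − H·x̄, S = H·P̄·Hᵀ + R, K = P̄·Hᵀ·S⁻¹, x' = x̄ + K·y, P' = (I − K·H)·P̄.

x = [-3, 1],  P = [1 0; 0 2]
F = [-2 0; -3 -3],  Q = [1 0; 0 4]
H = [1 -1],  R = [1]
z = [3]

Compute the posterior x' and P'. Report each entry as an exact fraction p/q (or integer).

x' = [147/25, 3]
P' = [124/25 5; 5 6]

x̄ = F·x = [6, 6]
P̄ = F·P·Fᵀ + Q = [5 6; 6 31]
y = z − H·x̄ = [3]
S = H·P̄·Hᵀ + R = [25]
K = P̄·Hᵀ·S⁻¹ = [-1/25; -1]
x' = x̄ + K·y = [147/25, 3]
P' = (I − K·H)·P̄ = [124/25 5; 5 6]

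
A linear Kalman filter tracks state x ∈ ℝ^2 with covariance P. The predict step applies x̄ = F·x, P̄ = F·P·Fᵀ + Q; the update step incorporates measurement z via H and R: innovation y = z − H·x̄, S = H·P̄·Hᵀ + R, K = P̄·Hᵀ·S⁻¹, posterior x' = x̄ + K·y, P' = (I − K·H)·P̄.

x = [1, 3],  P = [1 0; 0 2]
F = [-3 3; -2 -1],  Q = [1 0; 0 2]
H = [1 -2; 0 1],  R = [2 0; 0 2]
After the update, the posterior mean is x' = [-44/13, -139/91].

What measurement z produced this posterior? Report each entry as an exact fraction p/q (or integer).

z = [-1, -2]

x̄ = F·x = [6, -5]
P̄ = F·P·Fᵀ + Q = [28 0; 0 8]
S = H·P̄·Hᵀ + R = [62 -16; -16 10]
K = P̄·Hᵀ·S⁻¹ = [10/13 16/13; -8/91 60/91]
x' − x̄ = [-122/13, 316/91] = K·y
y = (KᵀK)⁻¹·Kᵀ·(x' − x̄) = [-17, 3]
z = y + H·x̄ = [-17, 3] + [16, -5] = [-1, -2]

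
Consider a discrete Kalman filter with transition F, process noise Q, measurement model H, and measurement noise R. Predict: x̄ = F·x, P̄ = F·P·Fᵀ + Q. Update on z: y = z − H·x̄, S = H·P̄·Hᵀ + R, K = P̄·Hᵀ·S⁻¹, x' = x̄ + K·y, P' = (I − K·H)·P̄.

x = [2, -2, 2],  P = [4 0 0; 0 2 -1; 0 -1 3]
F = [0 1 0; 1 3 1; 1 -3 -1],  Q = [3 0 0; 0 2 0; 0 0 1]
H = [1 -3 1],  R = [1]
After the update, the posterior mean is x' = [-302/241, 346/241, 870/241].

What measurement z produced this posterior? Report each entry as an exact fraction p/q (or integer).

x̄ = F·x = [-2, -2, 6]
P̄ = F·P·Fᵀ + Q = [5 5 -5; 5 21 -11; -5 -11 20]
S = H·P̄·Hᵀ + R = [241]
K = P̄·Hᵀ·S⁻¹ = [-15/241; -69/241; 48/241]
x' − x̄ = [180/241, 828/241, -576/241] = K·y
y = (KᵀK)⁻¹·Kᵀ·(x' − x̄) = [-12]
z = y + H·x̄ = [-12] + [10] = [-2]

z = [-2]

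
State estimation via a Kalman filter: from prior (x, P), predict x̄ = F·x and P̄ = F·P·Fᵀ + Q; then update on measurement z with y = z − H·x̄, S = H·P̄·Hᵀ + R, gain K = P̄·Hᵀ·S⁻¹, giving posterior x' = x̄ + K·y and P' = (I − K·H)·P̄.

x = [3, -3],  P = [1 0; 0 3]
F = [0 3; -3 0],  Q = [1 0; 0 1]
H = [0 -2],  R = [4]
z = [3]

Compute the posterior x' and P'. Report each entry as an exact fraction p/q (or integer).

x̄ = F·x = [-9, -9]
P̄ = F·P·Fᵀ + Q = [28 0; 0 10]
y = z − H·x̄ = [-15]
S = H·P̄·Hᵀ + R = [44]
K = P̄·Hᵀ·S⁻¹ = [0; -5/11]
x' = x̄ + K·y = [-9, -24/11]
P' = (I − K·H)·P̄ = [28 0; 0 10/11]

x' = [-9, -24/11]
P' = [28 0; 0 10/11]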